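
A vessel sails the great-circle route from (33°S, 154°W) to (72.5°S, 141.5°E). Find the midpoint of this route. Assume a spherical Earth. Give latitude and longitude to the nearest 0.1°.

Convert each endpoint to a unit vector on the sphere (x = cos φ cos λ, y = cos φ sin λ, z = sin φ).
The central angle between the endpoints is δ = arccos(p₁·p₂) ≈ 0.892 rad (51.1°).
Interpolate at f = 1/2 with slerp weights a = sin((1−f)δ)/sin δ ≈ 0.554, b = sin(fδ)/sin δ ≈ 0.554.
p = a·p₁ + b·p₂ ≈ (-0.548, -0.100, -0.830); φ = arcsin(p_z) ≈ -56.14°, λ = atan2(p_y, p_x) ≈ -169.66°.

≈ (56.1°S, 169.7°W)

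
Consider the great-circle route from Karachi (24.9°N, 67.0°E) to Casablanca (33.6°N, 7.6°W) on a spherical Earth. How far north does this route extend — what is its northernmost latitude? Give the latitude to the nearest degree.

≈ 36°N

The great circle lies in the plane with unit normal n̂ = (p₁ × p₂)/|p₁ × p₂|.
Here n̂_z ≈ -0.808; the vertex latitude is φ_max = arccos|n̂_z| ≈ 36.1°.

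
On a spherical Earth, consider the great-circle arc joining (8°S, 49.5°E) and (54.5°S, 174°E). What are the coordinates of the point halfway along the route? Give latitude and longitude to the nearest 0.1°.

≈ (49.4°S, 85.4°E)

The haversine formula gives a central angle δ ≈ 1.785 rad (102.3°) between the endpoints.
Interpolate at f = 1/2 with slerp weights a = sin((1−f)δ)/sin δ ≈ 0.797, b = sin(fδ)/sin δ ≈ 0.797.
p = a·p₁ + b·p₂ ≈ (0.052, 0.648, -0.760); φ = arcsin(p_z) ≈ -49.42°, λ = atan2(p_y, p_x) ≈ 85.39°.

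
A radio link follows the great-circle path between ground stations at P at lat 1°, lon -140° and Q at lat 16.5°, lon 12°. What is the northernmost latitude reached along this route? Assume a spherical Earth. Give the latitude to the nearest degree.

The great circle lies in the plane with unit normal n̂ = (p₁ × p₂)/|p₁ × p₂|.
Here n̂_z ≈ +0.833; the vertex latitude is φ_max = arccos|n̂_z| ≈ 33.6°.
Check via Clairaut: cos φ_max = |cos φ₁| · sin C = cos(1.0°)·sin(56.4°) ≈ 0.833, again giving ≈ 33.6°.

≈ 34°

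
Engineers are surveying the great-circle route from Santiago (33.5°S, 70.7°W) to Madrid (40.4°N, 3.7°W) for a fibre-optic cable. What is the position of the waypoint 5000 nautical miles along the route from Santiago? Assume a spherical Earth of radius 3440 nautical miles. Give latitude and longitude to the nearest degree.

≈ (32°N, 15°W)

Convert each endpoint to a unit vector on the sphere (x = cos φ cos λ, y = cos φ sin λ, z = sin φ).
The central angle between the endpoints is δ = arccos(p₁·p₂) ≈ 1.681 rad (96.3°). The total great-circle distance is δ·R ≈ 1.681 × 3440 ≈ 5781 nmi, so the target fraction is f = 5000/5781 ≈ 0.865.
Interpolate at f ≈ 0.865 with slerp weights a = sin((1−f)δ)/sin δ ≈ 0.227, b = sin(fδ)/sin δ ≈ 0.999.
p = a·p₁ + b·p₂ ≈ (0.822, -0.227, 0.523); φ = arcsin(p_z) ≈ 31.50°, λ = atan2(p_y, p_x) ≈ -15.47°.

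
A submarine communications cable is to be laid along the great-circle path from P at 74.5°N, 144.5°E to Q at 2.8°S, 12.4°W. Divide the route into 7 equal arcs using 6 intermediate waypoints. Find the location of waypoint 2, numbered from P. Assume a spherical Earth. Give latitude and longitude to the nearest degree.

Convert each endpoint to a unit vector on the sphere (x = cos φ cos λ, y = cos φ sin λ, z = sin φ).
The central angle between the endpoints is δ = arccos(p₁·p₂) ≈ 1.868 rad (107.0°).
Interpolate at f = 2/7 with slerp weights a = sin((1−f)δ)/sin δ ≈ 1.017, b = sin(fδ)/sin δ ≈ 0.532.
p = a·p₁ + b·p₂ ≈ (0.298, 0.044, 0.954); φ = arcsin(p_z) ≈ 72.49°, λ = atan2(p_y, p_x) ≈ 8.34°.

≈ 72°N, 8°E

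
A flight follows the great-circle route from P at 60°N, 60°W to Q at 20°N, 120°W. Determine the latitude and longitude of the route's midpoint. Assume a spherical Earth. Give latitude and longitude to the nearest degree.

Convert each endpoint to a unit vector on the sphere (x = cos φ cos λ, y = cos φ sin λ, z = sin φ).
The central angle between the endpoints is δ = arccos(p₁·p₂) ≈ 1.011 rad (57.9°).
Interpolate at f = 1/2 with slerp weights a = sin((1−f)δ)/sin δ ≈ 0.571, b = sin(fδ)/sin δ ≈ 0.571.
p = a·p₁ + b·p₂ ≈ (-0.126, -0.712, 0.690); φ = arcsin(p_z) ≈ 43.66°, λ = atan2(p_y, p_x) ≈ -100.00°.

≈ 44°N, 100°W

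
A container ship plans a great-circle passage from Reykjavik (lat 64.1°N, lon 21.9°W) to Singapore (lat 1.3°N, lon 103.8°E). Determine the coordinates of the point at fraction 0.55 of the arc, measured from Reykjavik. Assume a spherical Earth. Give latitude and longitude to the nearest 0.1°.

≈ lat 43.8°N, lon 82.3°E

Convert each endpoint to a unit vector on the sphere (x = cos φ cos λ, y = cos φ sin λ, z = sin φ).
The central angle between the endpoints is δ = arccos(p₁·p₂) ≈ 1.807 rad (103.6°).
Interpolate at f = 0.55 with slerp weights a = sin((1−f)δ)/sin δ ≈ 0.747, b = sin(fδ)/sin δ ≈ 0.862.
p = a·p₁ + b·p₂ ≈ (0.097, 0.715, 0.692); φ = arcsin(p_z) ≈ 43.78°, λ = atan2(p_y, p_x) ≈ 82.26°.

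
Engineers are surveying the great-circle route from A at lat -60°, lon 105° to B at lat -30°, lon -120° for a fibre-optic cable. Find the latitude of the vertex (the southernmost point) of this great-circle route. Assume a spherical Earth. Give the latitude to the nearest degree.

The great circle lies in the plane with unit normal n̂ = (p₁ × p₂)/|p₁ × p₂|.
Here n̂_z ≈ +0.309; the vertex latitude is φ_max = arccos|n̂_z| ≈ 72.0°.
Check via Clairaut: cos φ_max = |cos φ₁| · sin C = cos(60.0°)·sin(141.9°) ≈ 0.309, again giving ≈ 72.0°.

≈ -72°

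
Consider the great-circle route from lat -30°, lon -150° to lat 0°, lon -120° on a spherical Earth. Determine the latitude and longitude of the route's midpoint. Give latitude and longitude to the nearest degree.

Convert each endpoint to a unit vector on the sphere (x = cos φ cos λ, y = cos φ sin λ, z = sin φ).
The central angle between the endpoints is δ = arccos(p₁·p₂) ≈ 0.723 rad (41.4°).
Interpolate at f = 1/2 with slerp weights a = sin((1−f)δ)/sin δ ≈ 0.535, b = sin(fδ)/sin δ ≈ 0.535.
p = a·p₁ + b·p₂ ≈ (-0.668, -0.694, -0.267); φ = arcsin(p_z) ≈ -15.50°, λ = atan2(p_y, p_x) ≈ -133.90°.

≈ lat -16°, lon -134°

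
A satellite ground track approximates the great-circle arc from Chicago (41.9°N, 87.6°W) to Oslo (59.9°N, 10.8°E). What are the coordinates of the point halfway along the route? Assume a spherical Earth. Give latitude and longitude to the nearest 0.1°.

Write both endpoints as unit vectors p₁, p₂ with components (cos φ cos λ, cos φ sin λ, sin φ).
The central angle between the endpoints is δ = arccos(p₁·p₂) ≈ 1.020 rad (58.4°).
Interpolate at f = 1/2 with slerp weights a = sin((1−f)δ)/sin δ ≈ 0.573, b = sin(fδ)/sin δ ≈ 0.573.
p = a·p₁ + b·p₂ ≈ (0.300, -0.372, 0.878); φ = arcsin(p_z) ≈ 61.44°, λ = atan2(p_y, p_x) ≈ -51.12°.

≈ 61.4°N, 51.1°W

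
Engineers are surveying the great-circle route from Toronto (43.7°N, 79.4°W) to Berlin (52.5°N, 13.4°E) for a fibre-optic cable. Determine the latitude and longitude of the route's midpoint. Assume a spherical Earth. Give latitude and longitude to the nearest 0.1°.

≈ 58.1°N, 38.1°W

The haversine formula gives a central angle δ ≈ 1.016 rad (58.2°) between the endpoints.
Interpolate at f = 1/2 with slerp weights a = sin((1−f)δ)/sin δ ≈ 0.572, b = sin(fδ)/sin δ ≈ 0.572.
p = a·p₁ + b·p₂ ≈ (0.415, -0.326, 0.849); φ = arcsin(p_z) ≈ 58.15°, λ = atan2(p_y, p_x) ≈ -38.15°.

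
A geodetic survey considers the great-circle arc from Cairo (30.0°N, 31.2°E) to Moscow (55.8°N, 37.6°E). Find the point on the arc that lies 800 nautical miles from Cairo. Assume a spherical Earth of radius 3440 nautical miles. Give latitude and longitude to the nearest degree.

Convert each endpoint to a unit vector on the sphere (x = cos φ cos λ, y = cos φ sin λ, z = sin φ).
The central angle between the endpoints is δ = arccos(p₁·p₂) ≈ 0.457 rad (26.2°). The total great-circle distance is δ·R ≈ 0.457 × 3440 ≈ 1573 nmi, so the target fraction is f = 800/1573 ≈ 0.509.
Interpolate at f ≈ 0.509 with slerp weights a = sin((1−f)δ)/sin δ ≈ 0.505, b = sin(fδ)/sin δ ≈ 0.522.
p = a·p₁ + b·p₂ ≈ (0.606, 0.405, 0.684); φ = arcsin(p_z) ≈ 43.17°, λ = atan2(p_y, p_x) ≈ 33.77°.

≈ 43°N, 34°E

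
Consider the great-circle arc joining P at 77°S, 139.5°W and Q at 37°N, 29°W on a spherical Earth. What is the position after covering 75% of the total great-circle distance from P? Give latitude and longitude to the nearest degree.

≈ 5°N, 38°W

Write both endpoints as unit vectors p₁, p₂ with components (cos φ cos λ, cos φ sin λ, sin φ).
The central angle between the endpoints is δ = arccos(p₁·p₂) ≈ 2.277 rad (130.5°).
Interpolate at f = 0.75 with slerp weights a = sin((1−f)δ)/sin δ ≈ 0.709, b = sin(fδ)/sin δ ≈ 1.303.
p = a·p₁ + b·p₂ ≈ (0.789, -0.608, 0.093); φ = arcsin(p_z) ≈ 5.35°, λ = atan2(p_y, p_x) ≈ -37.63°.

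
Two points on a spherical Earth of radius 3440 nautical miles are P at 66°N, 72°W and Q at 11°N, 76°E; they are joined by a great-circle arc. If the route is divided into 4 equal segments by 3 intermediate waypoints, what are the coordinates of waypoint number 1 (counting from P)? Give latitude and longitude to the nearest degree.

≈ 77°N, 7°E

The haversine formula gives a central angle δ ≈ 1.736 rad (99.5°) between the endpoints.
Interpolate at f = 1/4 with slerp weights a = sin((1−f)δ)/sin δ ≈ 0.977, b = sin(fδ)/sin δ ≈ 0.426.
p = a·p₁ + b·p₂ ≈ (0.224, 0.028, 0.974); φ = arcsin(p_z) ≈ 76.95°, λ = atan2(p_y, p_x) ≈ 7.11°.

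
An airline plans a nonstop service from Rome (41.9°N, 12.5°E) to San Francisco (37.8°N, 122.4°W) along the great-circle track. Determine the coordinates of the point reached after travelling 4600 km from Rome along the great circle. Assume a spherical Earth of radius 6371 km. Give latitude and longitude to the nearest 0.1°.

From cos δ = sin φ₁ sin φ₂ + cos φ₁ cos φ₂ cos Δλ, the central angle is δ ≈ 1.577 rad (90.3°). The total great-circle distance is δ·R ≈ 1.577 × 6371 ≈ 10045 km, so the target fraction is f = 4600/10045 ≈ 0.458.
Interpolate at f ≈ 0.458 with slerp weights a = sin((1−f)δ)/sin δ ≈ 0.754, b = sin(fδ)/sin δ ≈ 0.661.
p = a·p₁ + b·p₂ ≈ (0.268, -0.319, 0.909); φ = arcsin(p_z) ≈ 65.35°, λ = atan2(p_y, p_x) ≈ -49.97°.

≈ 65.3°N, 50.0°W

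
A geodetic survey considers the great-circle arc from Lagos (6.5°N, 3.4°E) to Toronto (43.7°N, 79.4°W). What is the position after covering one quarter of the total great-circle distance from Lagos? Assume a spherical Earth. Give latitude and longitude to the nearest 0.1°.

≈ 19.9°N, 12.0°W

Convert each endpoint to a unit vector on the sphere (x = cos φ cos λ, y = cos φ sin λ, z = sin φ).
The central angle between the endpoints is δ = arccos(p₁·p₂) ≈ 1.402 rad (80.3°).
Interpolate at f = 1/4 with slerp weights a = sin((1−f)δ)/sin δ ≈ 0.881, b = sin(fδ)/sin δ ≈ 0.348.
p = a·p₁ + b·p₂ ≈ (0.920, -0.196, 0.340); φ = arcsin(p_z) ≈ 19.90°, λ = atan2(p_y, p_x) ≈ -12.01°.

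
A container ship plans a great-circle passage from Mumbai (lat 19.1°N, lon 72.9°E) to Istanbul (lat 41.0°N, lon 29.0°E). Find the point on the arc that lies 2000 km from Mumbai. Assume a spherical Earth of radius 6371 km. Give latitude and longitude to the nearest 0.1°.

From cos δ = sin φ₁ sin φ₂ + cos φ₁ cos φ₂ cos Δλ, the central angle is δ ≈ 0.755 rad (43.2°). The total great-circle distance is δ·R ≈ 0.755 × 6371 ≈ 4808 km, so the target fraction is f = 2000/4808 ≈ 0.416.
Interpolate at f ≈ 0.416 with slerp weights a = sin((1−f)δ)/sin δ ≈ 0.623, b = sin(fδ)/sin δ ≈ 0.451.
p = a·p₁ + b·p₂ ≈ (0.471, 0.727, 0.500); φ = arcsin(p_z) ≈ 29.97°, λ = atan2(p_y, p_x) ≈ 57.10°.

≈ lat 30.0°N, lon 57.1°E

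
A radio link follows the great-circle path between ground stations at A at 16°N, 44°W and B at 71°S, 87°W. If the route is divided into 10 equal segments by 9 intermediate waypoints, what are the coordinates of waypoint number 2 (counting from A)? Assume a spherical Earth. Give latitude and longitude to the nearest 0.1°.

Write both endpoints as unit vectors p₁, p₂ with components (cos φ cos λ, cos φ sin λ, sin φ).
The central angle between the endpoints is δ = arccos(p₁·p₂) ≈ 1.603 rad (91.8°).
Interpolate at f = 2/10 with slerp weights a = sin((1−f)δ)/sin δ ≈ 0.959, b = sin(fδ)/sin δ ≈ 0.315.
p = a·p₁ + b·p₂ ≈ (0.669, -0.743, -0.034); φ = arcsin(p_z) ≈ -1.93°, λ = atan2(p_y, p_x) ≈ -48.02°.

≈ 1.9°S, 48.0°W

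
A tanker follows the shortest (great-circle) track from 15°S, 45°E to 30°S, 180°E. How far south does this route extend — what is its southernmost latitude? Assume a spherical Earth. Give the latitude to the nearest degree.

The great circle lies in the plane with unit normal n̂ = (p₁ × p₂)/|p₁ × p₂|.
Here n̂_z ≈ +0.667; the vertex latitude is φ_max = arccos|n̂_z| ≈ 48.2°.

≈ 48°S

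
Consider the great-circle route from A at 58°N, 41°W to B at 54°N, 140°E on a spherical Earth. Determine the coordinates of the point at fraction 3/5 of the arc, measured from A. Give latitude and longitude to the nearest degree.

≈ 81°N, 142°E

Write both endpoints as unit vectors p₁, p₂ with components (cos φ cos λ, cos φ sin λ, sin φ).
The central angle between the endpoints is δ = arccos(p₁·p₂) ≈ 1.187 rad (68.0°).
Interpolate at f = 3/5 with slerp weights a = sin((1−f)δ)/sin δ ≈ 0.493, b = sin(fδ)/sin δ ≈ 0.705.
p = a·p₁ + b·p₂ ≈ (-0.120, 0.095, 0.988); φ = arcsin(p_z) ≈ 81.19°, λ = atan2(p_y, p_x) ≈ 141.71°.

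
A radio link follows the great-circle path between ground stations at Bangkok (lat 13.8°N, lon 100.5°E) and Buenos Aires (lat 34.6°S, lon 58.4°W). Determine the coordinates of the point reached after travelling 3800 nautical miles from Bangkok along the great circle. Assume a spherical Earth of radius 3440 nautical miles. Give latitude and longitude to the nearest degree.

Write both endpoints as unit vectors p₁, p₂ with components (cos φ cos λ, cos φ sin λ, sin φ).
The central angle between the endpoints is δ = arccos(p₁·p₂) ≈ 2.649 rad (151.8°). The total great-circle distance is δ·R ≈ 2.649 × 3440 ≈ 9113 nmi, so the target fraction is f = 3800/9113 ≈ 0.417.
Interpolate at f ≈ 0.417 with slerp weights a = sin((1−f)δ)/sin δ ≈ 2.115, b = sin(fδ)/sin δ ≈ 1.890.
p = a·p₁ + b·p₂ ≈ (0.441, 0.694, -0.569); φ = arcsin(p_z) ≈ -34.66°, λ = atan2(p_y, p_x) ≈ 57.59°.

≈ lat 35°S, lon 58°E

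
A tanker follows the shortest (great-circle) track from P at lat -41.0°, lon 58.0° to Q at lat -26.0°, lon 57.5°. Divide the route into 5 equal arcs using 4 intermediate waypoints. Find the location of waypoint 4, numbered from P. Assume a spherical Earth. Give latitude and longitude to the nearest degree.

≈ lat -29°, lon 58°

Write both endpoints as unit vectors p₁, p₂ with components (cos φ cos λ, cos φ sin λ, sin φ).
The central angle between the endpoints is δ = arccos(p₁·p₂) ≈ 0.262 rad (15.0°).
Interpolate at f = 4/5 with slerp weights a = sin((1−f)δ)/sin δ ≈ 0.202, b = sin(fδ)/sin δ ≈ 0.803.
p = a·p₁ + b·p₂ ≈ (0.469, 0.738, -0.485); φ = arcsin(p_z) ≈ -29.00°, λ = atan2(p_y, p_x) ≈ 57.59°.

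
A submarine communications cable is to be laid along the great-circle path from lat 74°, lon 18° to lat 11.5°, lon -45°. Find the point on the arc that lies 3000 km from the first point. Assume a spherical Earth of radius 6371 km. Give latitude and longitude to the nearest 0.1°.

≈ lat 53.9°, lon -27.0°

From cos δ = sin φ₁ sin φ₂ + cos φ₁ cos φ₂ cos Δλ, the central angle is δ ≈ 1.251 rad (71.7°). The total great-circle distance is δ·R ≈ 1.251 × 6371 ≈ 7971 km, so the target fraction is f = 3000/7971 ≈ 0.376.
Interpolate at f ≈ 0.376 with slerp weights a = sin((1−f)δ)/sin δ ≈ 0.741, b = sin(fδ)/sin δ ≈ 0.478.
p = a·p₁ + b·p₂ ≈ (0.525, -0.268, 0.808); φ = arcsin(p_z) ≈ 53.86°, λ = atan2(p_y, p_x) ≈ -27.03°.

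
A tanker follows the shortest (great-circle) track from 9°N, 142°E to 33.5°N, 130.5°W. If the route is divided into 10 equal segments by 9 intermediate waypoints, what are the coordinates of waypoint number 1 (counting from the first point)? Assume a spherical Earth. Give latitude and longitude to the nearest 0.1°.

Convert each endpoint to a unit vector on the sphere (x = cos φ cos λ, y = cos φ sin λ, z = sin φ).
The central angle between the endpoints is δ = arccos(p₁·p₂) ≈ 1.448 rad (83.0°).
Interpolate at f = 1/10 with slerp weights a = sin((1−f)δ)/sin δ ≈ 0.972, b = sin(fδ)/sin δ ≈ 0.145.
p = a·p₁ + b·p₂ ≈ (-0.835, 0.499, 0.232); φ = arcsin(p_z) ≈ 13.43°, λ = atan2(p_y, p_x) ≈ 149.15°.

≈ 13.4°N, 149.2°E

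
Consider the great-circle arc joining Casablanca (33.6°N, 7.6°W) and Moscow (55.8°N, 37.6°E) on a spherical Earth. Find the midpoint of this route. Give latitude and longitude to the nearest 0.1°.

The haversine formula gives a central angle δ ≈ 0.664 rad (38.0°) between the endpoints.
Interpolate at f = 1/2 with slerp weights a = sin((1−f)δ)/sin δ ≈ 0.529, b = sin(fδ)/sin δ ≈ 0.529.
p = a·p₁ + b·p₂ ≈ (0.672, 0.123, 0.730); φ = arcsin(p_z) ≈ 46.89°, λ = atan2(p_y, p_x) ≈ 10.38°.

≈ 46.9°N, 10.4°E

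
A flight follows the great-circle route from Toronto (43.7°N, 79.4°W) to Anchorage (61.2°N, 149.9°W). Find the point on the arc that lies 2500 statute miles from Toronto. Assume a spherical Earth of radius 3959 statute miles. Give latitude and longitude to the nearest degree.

The haversine formula gives a central angle δ ≈ 0.765 rad (43.8°) between the endpoints. The total great-circle distance is δ·R ≈ 0.765 × 3959 ≈ 3027 mi, so the target fraction is f = 2500/3027 ≈ 0.826.
Interpolate at f ≈ 0.826 with slerp weights a = sin((1−f)δ)/sin δ ≈ 0.192, b = sin(fδ)/sin δ ≈ 0.853.
p = a·p₁ + b·p₂ ≈ (-0.330, -0.342, 0.880); φ = arcsin(p_z) ≈ 61.61°, λ = atan2(p_y, p_x) ≈ -133.95°.

≈ (62°N, 134°W)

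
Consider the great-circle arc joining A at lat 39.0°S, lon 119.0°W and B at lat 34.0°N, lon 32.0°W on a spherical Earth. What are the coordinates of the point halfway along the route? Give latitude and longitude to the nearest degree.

≈ lat 3°S, lon 74°W

From cos δ = sin φ₁ sin φ₂ + cos φ₁ cos φ₂ cos Δλ, the central angle is δ ≈ 1.895 rad (108.6°).
Interpolate at f = 1/2 with slerp weights a = sin((1−f)δ)/sin δ ≈ 0.856, b = sin(fδ)/sin δ ≈ 0.856.
p = a·p₁ + b·p₂ ≈ (0.279, -0.958, -0.060); φ = arcsin(p_z) ≈ -3.44°, λ = atan2(p_y, p_x) ≈ -73.74°.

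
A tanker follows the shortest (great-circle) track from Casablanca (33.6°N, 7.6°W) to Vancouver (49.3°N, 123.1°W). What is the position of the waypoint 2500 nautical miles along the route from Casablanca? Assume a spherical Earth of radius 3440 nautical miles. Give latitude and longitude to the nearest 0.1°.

Convert each endpoint to a unit vector on the sphere (x = cos φ cos λ, y = cos φ sin λ, z = sin φ).
The central angle between the endpoints is δ = arccos(p₁·p₂) ≈ 1.384 rad (79.3°). The total great-circle distance is δ·R ≈ 1.384 × 3440 ≈ 4761 nmi, so the target fraction is f = 2500/4761 ≈ 0.525.
Interpolate at f ≈ 0.525 with slerp weights a = sin((1−f)δ)/sin δ ≈ 0.622, b = sin(fδ)/sin δ ≈ 0.676.
p = a·p₁ + b·p₂ ≈ (0.273, -0.438, 0.857); φ = arcsin(p_z) ≈ 58.95°, λ = atan2(p_y, p_x) ≈ -58.10°.

≈ 59.0°N, 58.1°W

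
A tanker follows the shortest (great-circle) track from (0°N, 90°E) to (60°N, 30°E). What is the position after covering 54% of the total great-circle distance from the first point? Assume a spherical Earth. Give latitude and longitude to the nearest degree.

≈ (36°N, 69°E)

The haversine formula gives a central angle δ ≈ 1.318 rad (75.5°) between the endpoints.
Interpolate at f = 0.54 with slerp weights a = sin((1−f)δ)/sin δ ≈ 0.589, b = sin(fδ)/sin δ ≈ 0.675.
p = a·p₁ + b·p₂ ≈ (0.292, 0.757, 0.584); φ = arcsin(p_z) ≈ 35.75°, λ = atan2(p_y, p_x) ≈ 68.90°.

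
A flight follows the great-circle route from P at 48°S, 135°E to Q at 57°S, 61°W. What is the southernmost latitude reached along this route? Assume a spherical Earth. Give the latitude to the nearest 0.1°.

≈ 84.0°S

The great circle lies in the plane with unit normal n̂ = (p₁ × p₂)/|p₁ × p₂|.
Here n̂_z ≈ +0.104; the vertex latitude is φ_max = arccos|n̂_z| ≈ 84.0°.
Check via Clairaut: cos φ_max = |cos φ₁| · sin C = cos(48.0°)·sin(171.0°) ≈ 0.104, again giving ≈ 84.0°.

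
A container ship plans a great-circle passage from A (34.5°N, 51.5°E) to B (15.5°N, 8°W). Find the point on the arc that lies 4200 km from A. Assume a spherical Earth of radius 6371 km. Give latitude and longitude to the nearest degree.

≈ (24°N, 9°E)

Write both endpoints as unit vectors p₁, p₂ with components (cos φ cos λ, cos φ sin λ, sin φ).
The central angle between the endpoints is δ = arccos(p₁·p₂) ≈ 0.983 rad (56.3°). The total great-circle distance is δ·R ≈ 0.983 × 6371 ≈ 6263 km, so the target fraction is f = 4200/6263 ≈ 0.671.
Interpolate at f ≈ 0.671 with slerp weights a = sin((1−f)δ)/sin δ ≈ 0.382, b = sin(fδ)/sin δ ≈ 0.736.
p = a·p₁ + b·p₂ ≈ (0.899, 0.148, 0.413); φ = arcsin(p_z) ≈ 24.41°, λ = atan2(p_y, p_x) ≈ 9.35°.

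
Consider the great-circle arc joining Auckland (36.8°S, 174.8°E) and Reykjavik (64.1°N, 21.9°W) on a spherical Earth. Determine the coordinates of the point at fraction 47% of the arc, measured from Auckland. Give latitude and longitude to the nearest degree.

Convert each endpoint to a unit vector on the sphere (x = cos φ cos λ, y = cos φ sin λ, z = sin φ).
The central angle between the endpoints is δ = arccos(p₁·p₂) ≈ 2.634 rad (150.9°).
Interpolate at f = 0.47 with slerp weights a = sin((1−f)δ)/sin δ ≈ 2.026, b = sin(fδ)/sin δ ≈ 1.944.
p = a·p₁ + b·p₂ ≈ (-0.827, -0.170, 0.535); φ = arcsin(p_z) ≈ 32.37°, λ = atan2(p_y, p_x) ≈ -168.41°.

≈ (32°N, 168°W)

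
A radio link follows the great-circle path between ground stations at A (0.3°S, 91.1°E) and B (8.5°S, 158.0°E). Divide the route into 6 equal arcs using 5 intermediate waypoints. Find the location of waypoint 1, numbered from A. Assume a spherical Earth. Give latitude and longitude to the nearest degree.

From cos δ = sin φ₁ sin φ₂ + cos φ₁ cos φ₂ cos Δλ, the central angle is δ ≈ 1.171 rad (67.1°).
Interpolate at f = 1/6 with slerp weights a = sin((1−f)δ)/sin δ ≈ 0.899, b = sin(fδ)/sin δ ≈ 0.211.
p = a·p₁ + b·p₂ ≈ (-0.210, 0.977, -0.036); φ = arcsin(p_z) ≈ -2.05°, λ = atan2(p_y, p_x) ≈ 102.15°.

≈ (2°S, 102°E)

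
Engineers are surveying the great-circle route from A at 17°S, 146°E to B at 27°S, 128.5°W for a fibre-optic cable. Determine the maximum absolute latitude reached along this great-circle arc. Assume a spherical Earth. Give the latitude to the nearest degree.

The great circle lies in the plane with unit normal n̂ = (p₁ × p₂)/|p₁ × p₂|.
Here n̂_z ≈ +0.867; the vertex latitude is φ_max = arccos|n̂_z| ≈ 29.9°.
Check via Clairaut: cos φ_max = |cos φ₁| · sin C = cos(17.0°)·sin(115.0°) ≈ 0.867, again giving ≈ 29.9°.

≈ 30°S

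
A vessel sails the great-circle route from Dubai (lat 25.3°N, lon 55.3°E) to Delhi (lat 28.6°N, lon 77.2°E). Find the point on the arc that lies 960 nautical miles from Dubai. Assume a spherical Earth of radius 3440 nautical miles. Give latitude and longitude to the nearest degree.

The haversine formula gives a central angle δ ≈ 0.345 rad (19.8°) between the endpoints. The total great-circle distance is δ·R ≈ 0.345 × 3440 ≈ 1187 nmi, so the target fraction is f = 960/1187 ≈ 0.809.
Interpolate at f ≈ 0.809 with slerp weights a = sin((1−f)δ)/sin δ ≈ 0.195, b = sin(fδ)/sin δ ≈ 0.814.
p = a·p₁ + b·p₂ ≈ (0.259, 0.842, 0.473); φ = arcsin(p_z) ≈ 28.24°, λ = atan2(p_y, p_x) ≈ 72.92°.

≈ lat 28°N, lon 73°E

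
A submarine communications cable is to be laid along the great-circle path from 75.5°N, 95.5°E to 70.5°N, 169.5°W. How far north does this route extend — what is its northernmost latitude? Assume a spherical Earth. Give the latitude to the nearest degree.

The great circle lies in the plane with unit normal n̂ = (p₁ × p₂)/|p₁ × p₂|.
Here n̂_z ≈ +0.196; the vertex latitude is φ_max = arccos|n̂_z| ≈ 78.7°.
Check via Clairaut: cos φ_max = |cos φ₁| · sin C = cos(75.5°)·sin(51.5°) ≈ 0.196, again giving ≈ 78.7°.

≈ 79°N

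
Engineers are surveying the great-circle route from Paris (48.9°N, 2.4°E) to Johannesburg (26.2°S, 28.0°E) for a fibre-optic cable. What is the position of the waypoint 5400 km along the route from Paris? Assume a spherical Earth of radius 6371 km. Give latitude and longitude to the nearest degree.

The haversine formula gives a central angle δ ≈ 1.370 rad (78.5°) between the endpoints. The total great-circle distance is δ·R ≈ 1.370 × 6371 ≈ 8730 km, so the target fraction is f = 5400/8730 ≈ 0.619.
Interpolate at f ≈ 0.619 with slerp weights a = sin((1−f)δ)/sin δ ≈ 0.509, b = sin(fδ)/sin δ ≈ 0.765.
p = a·p₁ + b·p₂ ≈ (0.941, 0.336, 0.046); φ = arcsin(p_z) ≈ 2.64°, λ = atan2(p_y, p_x) ≈ 19.67°.

≈ 3°N, 20°E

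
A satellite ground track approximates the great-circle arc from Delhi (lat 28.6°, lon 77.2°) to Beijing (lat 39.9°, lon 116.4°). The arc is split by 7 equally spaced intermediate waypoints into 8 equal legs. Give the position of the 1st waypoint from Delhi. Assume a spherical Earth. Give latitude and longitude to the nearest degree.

Write both endpoints as unit vectors p₁, p₂ with components (cos φ cos λ, cos φ sin λ, sin φ).
The central angle between the endpoints is δ = arccos(p₁·p₂) ≈ 0.593 rad (34.0°).
Interpolate at f = 1/8 with slerp weights a = sin((1−f)δ)/sin δ ≈ 0.887, b = sin(fδ)/sin δ ≈ 0.133.
p = a·p₁ + b·p₂ ≈ (0.127, 0.851, 0.510); φ = arcsin(p_z) ≈ 30.65°, λ = atan2(p_y, p_x) ≈ 81.48°.

≈ lat 31°, lon 81°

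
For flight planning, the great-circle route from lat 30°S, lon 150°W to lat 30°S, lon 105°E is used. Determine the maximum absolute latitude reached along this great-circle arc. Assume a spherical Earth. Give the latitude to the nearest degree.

The great circle lies in the plane with unit normal n̂ = (p₁ × p₂)/|p₁ × p₂|.
Here n̂_z ≈ -0.726; the vertex latitude is φ_max = arccos|n̂_z| ≈ 43.5°.
Check via Clairaut: cos φ_max = |cos φ₁| · sin C = cos(30.0°)·sin(123.1°) ≈ 0.726, again giving ≈ 43.5°.

≈ 43°S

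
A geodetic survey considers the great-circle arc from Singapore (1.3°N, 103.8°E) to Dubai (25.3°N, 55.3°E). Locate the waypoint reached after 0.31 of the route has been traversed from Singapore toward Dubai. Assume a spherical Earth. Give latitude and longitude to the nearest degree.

≈ 10°N, 90°E

From cos δ = sin φ₁ sin φ₂ + cos φ₁ cos φ₂ cos Δλ, the central angle is δ ≈ 0.916 rad (52.5°).
Interpolate at f = 0.31 with slerp weights a = sin((1−f)δ)/sin δ ≈ 0.745, b = sin(fδ)/sin δ ≈ 0.353.
p = a·p₁ + b·p₂ ≈ (0.004, 0.986, 0.168); φ = arcsin(p_z) ≈ 9.66°, λ = atan2(p_y, p_x) ≈ 89.76°.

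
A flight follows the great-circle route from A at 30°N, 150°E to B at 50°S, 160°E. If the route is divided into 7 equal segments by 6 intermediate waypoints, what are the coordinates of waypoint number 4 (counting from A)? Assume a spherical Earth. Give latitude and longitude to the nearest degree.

Write both endpoints as unit vectors p₁, p₂ with components (cos φ cos λ, cos φ sin λ, sin φ).
The central angle between the endpoints is δ = arccos(p₁·p₂) ≈ 1.405 rad (80.5°).
Interpolate at f = 4/7 with slerp weights a = sin((1−f)δ)/sin δ ≈ 0.574, b = sin(fδ)/sin δ ≈ 0.729.
p = a·p₁ + b·p₂ ≈ (-0.871, 0.409, -0.272); φ = arcsin(p_z) ≈ -15.76°, λ = atan2(p_y, p_x) ≈ 154.85°.

≈ 16°S, 155°E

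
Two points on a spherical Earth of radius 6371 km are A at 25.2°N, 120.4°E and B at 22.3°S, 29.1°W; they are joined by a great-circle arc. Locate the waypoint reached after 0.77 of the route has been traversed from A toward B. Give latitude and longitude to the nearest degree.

≈ 12°S, 6°E

Write both endpoints as unit vectors p₁, p₂ with components (cos φ cos λ, cos φ sin λ, sin φ).
The central angle between the endpoints is δ = arccos(p₁·p₂) ≈ 2.653 rad (152.0°).
Interpolate at f = 0.77 with slerp weights a = sin((1−f)δ)/sin δ ≈ 1.220, b = sin(fδ)/sin δ ≈ 1.897.
p = a·p₁ + b·p₂ ≈ (0.975, 0.099, -0.200); φ = arcsin(p_z) ≈ -11.55°, λ = atan2(p_y, p_x) ≈ 5.78°.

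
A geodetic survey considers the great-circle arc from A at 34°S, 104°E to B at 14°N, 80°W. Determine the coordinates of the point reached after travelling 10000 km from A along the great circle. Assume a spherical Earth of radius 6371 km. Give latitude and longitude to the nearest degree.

Write both endpoints as unit vectors p₁, p₂ with components (cos φ cos λ, cos φ sin λ, sin φ).
The central angle between the endpoints is δ = arccos(p₁·p₂) ≈ 2.787 rad (159.7°). The total great-circle distance is δ·R ≈ 2.787 × 6371 ≈ 17755 km, so the target fraction is f = 10000/17755 ≈ 0.563.
Interpolate at f ≈ 0.563 with slerp weights a = sin((1−f)δ)/sin δ ≈ 2.701, b = sin(fδ)/sin δ ≈ 2.879.
p = a·p₁ + b·p₂ ≈ (-0.057, -0.578, -0.814); φ = arcsin(p_z) ≈ -54.47°, λ = atan2(p_y, p_x) ≈ -95.59°.

≈ 54°S, 96°W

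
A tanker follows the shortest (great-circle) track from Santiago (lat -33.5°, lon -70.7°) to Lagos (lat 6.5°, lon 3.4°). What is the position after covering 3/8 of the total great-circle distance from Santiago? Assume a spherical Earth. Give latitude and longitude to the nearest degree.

≈ lat -22°, lon -39°

The haversine formula gives a central angle δ ≈ 1.406 rad (80.5°) between the endpoints.
Interpolate at f = 3/8 with slerp weights a = sin((1−f)δ)/sin δ ≈ 0.780, b = sin(fδ)/sin δ ≈ 0.510.
p = a·p₁ + b·p₂ ≈ (0.721, -0.584, -0.373); φ = arcsin(p_z) ≈ -21.90°, λ = atan2(p_y, p_x) ≈ -39.02°.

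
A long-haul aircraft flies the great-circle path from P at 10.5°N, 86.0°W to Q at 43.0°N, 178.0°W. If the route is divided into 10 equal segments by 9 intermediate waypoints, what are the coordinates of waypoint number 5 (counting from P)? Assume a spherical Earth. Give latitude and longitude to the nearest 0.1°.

≈ 35.7°N, 123.3°W

Write both endpoints as unit vectors p₁, p₂ with components (cos φ cos λ, cos φ sin λ, sin φ).
The central angle between the endpoints is δ = arccos(p₁·p₂) ≈ 1.471 rad (84.3°).
Interpolate at f = 5/10 with slerp weights a = sin((1−f)δ)/sin δ ≈ 0.674, b = sin(fδ)/sin δ ≈ 0.674.
p = a·p₁ + b·p₂ ≈ (-0.447, -0.679, 0.583); φ = arcsin(p_z) ≈ 35.65°, λ = atan2(p_y, p_x) ≈ -123.35°.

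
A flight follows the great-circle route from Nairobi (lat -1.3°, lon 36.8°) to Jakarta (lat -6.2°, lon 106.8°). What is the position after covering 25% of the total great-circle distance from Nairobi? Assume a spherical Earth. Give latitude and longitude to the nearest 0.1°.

≈ lat -3.1°, lon 54.2°

Convert each endpoint to a unit vector on the sphere (x = cos φ cos λ, y = cos φ sin λ, z = sin φ).
The central angle between the endpoints is δ = arccos(p₁·p₂) ≈ 1.221 rad (70.0°).
Interpolate at f = 0.25 with slerp weights a = sin((1−f)δ)/sin δ ≈ 0.844, b = sin(fδ)/sin δ ≈ 0.320.
p = a·p₁ + b·p₂ ≈ (0.584, 0.810, -0.054); φ = arcsin(p_z) ≈ -3.08°, λ = atan2(p_y, p_x) ≈ 54.22°.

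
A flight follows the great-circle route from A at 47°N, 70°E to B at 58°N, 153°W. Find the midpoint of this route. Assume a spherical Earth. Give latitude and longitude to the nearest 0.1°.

From cos δ = sin φ₁ sin φ₂ + cos φ₁ cos φ₂ cos Δλ, the central angle is δ ≈ 1.207 rad (69.2°).
Interpolate at f = 1/2 with slerp weights a = sin((1−f)δ)/sin δ ≈ 0.607, b = sin(fδ)/sin δ ≈ 0.607.
p = a·p₁ + b·p₂ ≈ (-0.145, 0.243, 0.959); φ = arcsin(p_z) ≈ 73.56°, λ = atan2(p_y, p_x) ≈ 120.83°.

≈ 73.6°N, 120.8°E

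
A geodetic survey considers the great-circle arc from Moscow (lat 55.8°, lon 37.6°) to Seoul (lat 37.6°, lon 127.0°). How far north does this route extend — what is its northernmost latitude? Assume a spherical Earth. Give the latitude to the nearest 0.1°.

The great circle lies in the plane with unit normal n̂ = (p₁ × p₂)/|p₁ × p₂|.
Here n̂_z ≈ +0.517; the vertex latitude is φ_max = arccos|n̂_z| ≈ 58.8°.
Check via Clairaut: cos φ_max = |cos φ₁| · sin C = cos(55.8°)·sin(67.0°) ≈ 0.517, again giving ≈ 58.8°.

≈ 58.8°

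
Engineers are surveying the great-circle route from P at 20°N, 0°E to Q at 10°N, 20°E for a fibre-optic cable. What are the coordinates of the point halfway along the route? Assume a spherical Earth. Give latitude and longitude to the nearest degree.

Write both endpoints as unit vectors p₁, p₂ with components (cos φ cos λ, cos φ sin λ, sin φ).
The central angle between the endpoints is δ = arccos(p₁·p₂) ≈ 0.379 rad (21.7°).
Interpolate at f = 1/2 with slerp weights a = sin((1−f)δ)/sin δ ≈ 0.509, b = sin(fδ)/sin δ ≈ 0.509.
p = a·p₁ + b·p₂ ≈ (0.950, 0.171, 0.263); φ = arcsin(p_z) ≈ 15.22°, λ = atan2(p_y, p_x) ≈ 10.24°.

≈ 15°N, 10°E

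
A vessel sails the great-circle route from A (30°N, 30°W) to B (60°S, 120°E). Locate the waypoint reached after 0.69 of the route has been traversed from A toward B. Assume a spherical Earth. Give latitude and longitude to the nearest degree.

Convert each endpoint to a unit vector on the sphere (x = cos φ cos λ, y = cos φ sin λ, z = sin φ).
The central angle between the endpoints is δ = arccos(p₁·p₂) ≈ 2.512 rad (143.9°).
Interpolate at f = 0.69 with slerp weights a = sin((1−f)δ)/sin δ ≈ 1.192, b = sin(fδ)/sin δ ≈ 1.675.
p = a·p₁ + b·p₂ ≈ (0.475, 0.209, -0.855); φ = arcsin(p_z) ≈ -58.72°, λ = atan2(p_y, p_x) ≈ 23.76°.

≈ (59°S, 24°E)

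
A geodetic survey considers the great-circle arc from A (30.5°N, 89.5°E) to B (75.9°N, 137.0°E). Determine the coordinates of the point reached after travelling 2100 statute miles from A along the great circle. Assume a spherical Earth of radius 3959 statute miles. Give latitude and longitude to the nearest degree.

The haversine formula gives a central angle δ ≈ 0.884 rad (50.6°) between the endpoints. The total great-circle distance is δ·R ≈ 0.884 × 3959 ≈ 3500 mi, so the target fraction is f = 2100/3500 ≈ 0.600.
Interpolate at f ≈ 0.600 with slerp weights a = sin((1−f)δ)/sin δ ≈ 0.448, b = sin(fδ)/sin δ ≈ 0.654.
p = a·p₁ + b·p₂ ≈ (-0.113, 0.494, 0.862); φ = arcsin(p_z) ≈ 59.52°, λ = atan2(p_y, p_x) ≈ 102.89°.

≈ (60°N, 103°E)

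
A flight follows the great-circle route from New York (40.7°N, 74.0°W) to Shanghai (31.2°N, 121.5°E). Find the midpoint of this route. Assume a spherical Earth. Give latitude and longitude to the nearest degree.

Convert each endpoint to a unit vector on the sphere (x = cos φ cos λ, y = cos φ sin λ, z = sin φ).
The central angle between the endpoints is δ = arccos(p₁·p₂) ≈ 1.862 rad (106.7°).
Interpolate at f = 1/2 with slerp weights a = sin((1−f)δ)/sin δ ≈ 0.837, b = sin(fδ)/sin δ ≈ 0.837.
p = a·p₁ + b·p₂ ≈ (-0.199, 0.000, 0.980); φ = arcsin(p_z) ≈ 78.51°, λ = atan2(p_y, p_x) ≈ 179.87°.

≈ (79°N, 180°E)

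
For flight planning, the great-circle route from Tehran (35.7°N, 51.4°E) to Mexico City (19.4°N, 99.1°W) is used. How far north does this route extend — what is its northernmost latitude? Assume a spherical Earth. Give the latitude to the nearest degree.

≈ 65°N

The great circle lies in the plane with unit normal n̂ = (p₁ × p₂)/|p₁ × p₂|.
Here n̂_z ≈ -0.428; the vertex latitude is φ_max = arccos|n̂_z| ≈ 64.7°.
Check via Clairaut: cos φ_max = |cos φ₁| · sin C = cos(35.7°)·sin(31.8°) ≈ 0.428, again giving ≈ 64.7°.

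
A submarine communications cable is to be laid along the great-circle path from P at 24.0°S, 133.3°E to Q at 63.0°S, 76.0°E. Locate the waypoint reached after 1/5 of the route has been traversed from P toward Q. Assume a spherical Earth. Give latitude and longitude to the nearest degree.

From cos δ = sin φ₁ sin φ₂ + cos φ₁ cos φ₂ cos Δλ, the central angle is δ ≈ 0.944 rad (54.1°).
Interpolate at f = 1/5 with slerp weights a = sin((1−f)δ)/sin δ ≈ 0.846, b = sin(fδ)/sin δ ≈ 0.232.
p = a·p₁ + b·p₂ ≈ (-0.505, 0.665, -0.551); φ = arcsin(p_z) ≈ -33.42°, λ = atan2(p_y, p_x) ≈ 127.21°.

≈ 33°S, 127°E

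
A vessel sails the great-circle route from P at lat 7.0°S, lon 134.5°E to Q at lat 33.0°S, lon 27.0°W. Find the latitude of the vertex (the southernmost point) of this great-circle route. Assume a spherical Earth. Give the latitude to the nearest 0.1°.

≈ 67.5°S

The great circle lies in the plane with unit normal n̂ = (p₁ × p₂)/|p₁ × p₂|.
Here n̂_z ≈ -0.382; the vertex latitude is φ_max = arccos|n̂_z| ≈ 67.5°.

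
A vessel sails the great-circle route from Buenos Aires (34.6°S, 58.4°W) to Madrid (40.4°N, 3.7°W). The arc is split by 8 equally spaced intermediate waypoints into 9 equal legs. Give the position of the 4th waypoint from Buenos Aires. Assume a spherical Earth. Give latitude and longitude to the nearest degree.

From cos δ = sin φ₁ sin φ₂ + cos φ₁ cos φ₂ cos Δλ, the central angle is δ ≈ 1.577 rad (90.3°).
Interpolate at f = 4/9 with slerp weights a = sin((1−f)δ)/sin δ ≈ 0.768, b = sin(fδ)/sin δ ≈ 0.645.
p = a·p₁ + b·p₂ ≈ (0.821, -0.570, -0.018); φ = arcsin(p_z) ≈ -1.05°, λ = atan2(p_y, p_x) ≈ -34.77°.

≈ 1°S, 35°W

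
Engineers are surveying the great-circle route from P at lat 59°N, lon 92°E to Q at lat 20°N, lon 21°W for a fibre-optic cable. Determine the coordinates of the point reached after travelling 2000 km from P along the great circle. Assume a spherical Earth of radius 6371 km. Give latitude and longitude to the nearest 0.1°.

Write both endpoints as unit vectors p₁, p₂ with components (cos φ cos λ, cos φ sin λ, sin φ).
The central angle between the endpoints is δ = arccos(p₁·p₂) ≈ 1.467 rad (84.0°). The total great-circle distance is δ·R ≈ 1.467 × 6371 ≈ 9343 km, so the target fraction is f = 2000/9343 ≈ 0.214.
Interpolate at f ≈ 0.214 with slerp weights a = sin((1−f)δ)/sin δ ≈ 0.919, b = sin(fδ)/sin δ ≈ 0.310.
p = a·p₁ + b·p₂ ≈ (0.256, 0.368, 0.894); φ = arcsin(p_z) ≈ 63.35°, λ = atan2(p_y, p_x) ≈ 55.22°.

≈ lat 63.4°N, lon 55.2°E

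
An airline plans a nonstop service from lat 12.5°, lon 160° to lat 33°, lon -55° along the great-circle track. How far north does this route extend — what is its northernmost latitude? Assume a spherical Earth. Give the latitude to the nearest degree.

≈ 56°

The great circle lies in the plane with unit normal n̂ = (p₁ × p₂)/|p₁ × p₂|.
Here n̂_z ≈ +0.564; the vertex latitude is φ_max = arccos|n̂_z| ≈ 55.7°.
Check via Clairaut: cos φ_max = |cos φ₁| · sin C = cos(12.5°)·sin(35.3°) ≈ 0.564, again giving ≈ 55.7°.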